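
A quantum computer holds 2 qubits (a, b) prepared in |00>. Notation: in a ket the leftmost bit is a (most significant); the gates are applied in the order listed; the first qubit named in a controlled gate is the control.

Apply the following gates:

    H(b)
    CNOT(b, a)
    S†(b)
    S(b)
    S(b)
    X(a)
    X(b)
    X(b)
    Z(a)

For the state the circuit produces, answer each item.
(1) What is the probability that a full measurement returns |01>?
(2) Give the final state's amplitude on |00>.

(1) The probability of measuring |01> is 1/2. Key observation: the block from step 7 through step 8 cancels to the identity and can be dropped.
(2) The amplitude on |00> is 0.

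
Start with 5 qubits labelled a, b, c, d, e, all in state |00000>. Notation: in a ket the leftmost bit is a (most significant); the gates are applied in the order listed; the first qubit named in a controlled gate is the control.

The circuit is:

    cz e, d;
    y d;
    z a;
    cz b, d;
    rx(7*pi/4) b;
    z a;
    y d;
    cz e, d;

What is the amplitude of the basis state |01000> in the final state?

The amplitude on |01000> is -I*sqrt(2 - sqrt(2))/2.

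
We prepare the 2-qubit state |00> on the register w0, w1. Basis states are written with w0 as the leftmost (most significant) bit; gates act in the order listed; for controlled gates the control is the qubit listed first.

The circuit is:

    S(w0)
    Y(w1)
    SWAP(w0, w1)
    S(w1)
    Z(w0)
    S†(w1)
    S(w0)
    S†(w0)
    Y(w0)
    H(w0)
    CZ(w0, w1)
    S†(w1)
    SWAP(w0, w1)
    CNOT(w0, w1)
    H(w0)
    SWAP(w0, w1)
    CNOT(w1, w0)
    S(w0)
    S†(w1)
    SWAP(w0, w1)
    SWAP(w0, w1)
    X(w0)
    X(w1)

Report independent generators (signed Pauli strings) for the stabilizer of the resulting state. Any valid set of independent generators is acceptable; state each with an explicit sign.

The stabilizer group can be generated by -YI, +IY, among other valid generating sets.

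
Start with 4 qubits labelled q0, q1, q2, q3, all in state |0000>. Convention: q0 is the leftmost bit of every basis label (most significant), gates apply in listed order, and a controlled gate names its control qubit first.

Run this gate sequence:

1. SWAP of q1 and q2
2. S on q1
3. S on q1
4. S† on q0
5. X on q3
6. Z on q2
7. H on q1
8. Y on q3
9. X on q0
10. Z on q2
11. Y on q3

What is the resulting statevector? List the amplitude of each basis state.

The resulting statevector has amplitude sqrt(2)/2 on |1001>, sqrt(2)/2 on |1101>, and 0 on every other basis state.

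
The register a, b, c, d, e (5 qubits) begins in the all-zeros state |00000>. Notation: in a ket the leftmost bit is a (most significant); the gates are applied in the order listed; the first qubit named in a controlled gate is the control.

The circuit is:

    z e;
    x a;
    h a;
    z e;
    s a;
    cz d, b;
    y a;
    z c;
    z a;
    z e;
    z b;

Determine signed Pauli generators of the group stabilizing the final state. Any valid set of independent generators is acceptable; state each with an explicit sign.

One valid set of independent stabilizer generators is +YIIII, +IZIII, +IIZII, +IIIZI, +IIIIZ (any independent generating set of the same group is equally correct).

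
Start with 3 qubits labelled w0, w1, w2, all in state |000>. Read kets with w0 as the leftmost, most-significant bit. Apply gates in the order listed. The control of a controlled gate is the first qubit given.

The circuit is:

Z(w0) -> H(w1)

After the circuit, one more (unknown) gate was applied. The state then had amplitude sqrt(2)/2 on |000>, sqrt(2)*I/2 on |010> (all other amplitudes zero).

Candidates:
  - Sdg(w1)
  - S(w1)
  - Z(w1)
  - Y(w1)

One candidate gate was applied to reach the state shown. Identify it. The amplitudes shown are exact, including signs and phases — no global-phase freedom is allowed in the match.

It was S(w1) that produced the state shown.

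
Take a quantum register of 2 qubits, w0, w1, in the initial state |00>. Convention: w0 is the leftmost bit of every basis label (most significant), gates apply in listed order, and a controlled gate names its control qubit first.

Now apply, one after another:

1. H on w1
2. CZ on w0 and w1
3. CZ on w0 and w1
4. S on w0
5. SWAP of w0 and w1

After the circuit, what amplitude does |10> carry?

The final state's coefficient on |10> equals sqrt(2)/2.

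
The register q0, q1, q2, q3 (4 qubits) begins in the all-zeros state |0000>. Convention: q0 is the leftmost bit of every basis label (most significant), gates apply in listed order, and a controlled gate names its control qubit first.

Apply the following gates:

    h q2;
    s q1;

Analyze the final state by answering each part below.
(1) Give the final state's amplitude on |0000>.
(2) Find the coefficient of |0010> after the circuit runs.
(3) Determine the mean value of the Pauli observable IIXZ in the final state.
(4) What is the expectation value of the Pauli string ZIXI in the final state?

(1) The amplitude on |0000> is sqrt(2)/2.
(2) The final state's coefficient on |0010> equals sqrt(2)/2.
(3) The observable IIXZ averages to 1.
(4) In the final state, ZIXI has expectation 1.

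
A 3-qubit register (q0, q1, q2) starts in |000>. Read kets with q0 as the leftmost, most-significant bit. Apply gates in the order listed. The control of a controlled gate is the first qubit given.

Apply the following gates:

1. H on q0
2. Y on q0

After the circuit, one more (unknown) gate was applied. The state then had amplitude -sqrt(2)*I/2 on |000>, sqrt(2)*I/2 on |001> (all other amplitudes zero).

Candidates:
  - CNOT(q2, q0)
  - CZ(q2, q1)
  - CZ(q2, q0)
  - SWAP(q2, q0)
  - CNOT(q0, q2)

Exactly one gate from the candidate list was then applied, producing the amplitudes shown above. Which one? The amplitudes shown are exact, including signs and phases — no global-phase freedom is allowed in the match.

The applied gate was SWAP(q2, q0).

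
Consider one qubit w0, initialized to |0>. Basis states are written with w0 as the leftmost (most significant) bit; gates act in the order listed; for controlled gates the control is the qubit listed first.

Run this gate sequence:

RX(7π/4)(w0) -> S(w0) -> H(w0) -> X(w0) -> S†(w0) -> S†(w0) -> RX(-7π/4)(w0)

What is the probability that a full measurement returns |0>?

The probability of measuring |0> is 3/4.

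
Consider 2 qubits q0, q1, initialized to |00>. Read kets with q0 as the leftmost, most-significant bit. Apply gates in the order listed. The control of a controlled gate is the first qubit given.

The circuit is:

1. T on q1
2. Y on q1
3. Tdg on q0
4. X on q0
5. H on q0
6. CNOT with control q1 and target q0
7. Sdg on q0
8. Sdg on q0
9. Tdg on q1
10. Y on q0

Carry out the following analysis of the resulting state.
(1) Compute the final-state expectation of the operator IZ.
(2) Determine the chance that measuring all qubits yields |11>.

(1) In the final state, IZ has expectation -1.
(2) A full measurement returns |11> with probability 1/2.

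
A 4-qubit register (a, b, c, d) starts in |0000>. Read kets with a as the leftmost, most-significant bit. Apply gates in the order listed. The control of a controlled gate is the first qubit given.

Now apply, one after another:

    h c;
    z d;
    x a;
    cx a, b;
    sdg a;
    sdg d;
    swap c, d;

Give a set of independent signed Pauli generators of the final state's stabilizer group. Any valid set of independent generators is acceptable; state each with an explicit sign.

One valid set of independent stabilizer generators is +IIIX, -ZIII, -IZII, +IIZI (any independent generating set of the same group is equally correct).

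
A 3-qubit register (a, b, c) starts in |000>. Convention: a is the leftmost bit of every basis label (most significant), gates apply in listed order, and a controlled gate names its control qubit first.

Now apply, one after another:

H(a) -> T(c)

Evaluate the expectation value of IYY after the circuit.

The observable IYY averages to 0.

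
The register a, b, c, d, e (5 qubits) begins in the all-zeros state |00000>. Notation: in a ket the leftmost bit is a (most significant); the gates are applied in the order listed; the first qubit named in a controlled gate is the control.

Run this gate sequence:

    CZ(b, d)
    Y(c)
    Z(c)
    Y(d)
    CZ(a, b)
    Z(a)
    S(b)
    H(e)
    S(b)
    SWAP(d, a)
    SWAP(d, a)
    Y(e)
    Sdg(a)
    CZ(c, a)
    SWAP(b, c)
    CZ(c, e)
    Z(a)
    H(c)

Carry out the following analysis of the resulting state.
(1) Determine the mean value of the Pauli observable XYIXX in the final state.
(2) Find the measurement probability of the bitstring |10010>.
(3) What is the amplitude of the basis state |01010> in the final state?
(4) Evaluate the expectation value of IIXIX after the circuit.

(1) The expectation value of XYIXX is 0. Key observation: gates 10-11 undo each other exactly, leaving only the rest of the circuit to track.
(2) Outcome |10010> occurs with probability 0.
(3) |01010> carries amplitude -I/2 in the final state.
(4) In the final state, IIXIX has expectation -1.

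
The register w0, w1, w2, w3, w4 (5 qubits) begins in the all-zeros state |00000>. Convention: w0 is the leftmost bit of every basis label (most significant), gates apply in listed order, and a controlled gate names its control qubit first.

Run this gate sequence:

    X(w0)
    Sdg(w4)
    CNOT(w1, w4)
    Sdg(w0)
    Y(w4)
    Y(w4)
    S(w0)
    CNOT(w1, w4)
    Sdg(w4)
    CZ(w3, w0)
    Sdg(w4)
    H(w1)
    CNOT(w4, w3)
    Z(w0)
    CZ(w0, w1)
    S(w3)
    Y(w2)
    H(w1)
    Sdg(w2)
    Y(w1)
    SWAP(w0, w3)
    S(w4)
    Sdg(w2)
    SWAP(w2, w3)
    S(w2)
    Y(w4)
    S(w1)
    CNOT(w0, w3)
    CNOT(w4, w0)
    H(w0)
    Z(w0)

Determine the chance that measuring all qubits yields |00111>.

The probability of measuring |00111> is 1/2.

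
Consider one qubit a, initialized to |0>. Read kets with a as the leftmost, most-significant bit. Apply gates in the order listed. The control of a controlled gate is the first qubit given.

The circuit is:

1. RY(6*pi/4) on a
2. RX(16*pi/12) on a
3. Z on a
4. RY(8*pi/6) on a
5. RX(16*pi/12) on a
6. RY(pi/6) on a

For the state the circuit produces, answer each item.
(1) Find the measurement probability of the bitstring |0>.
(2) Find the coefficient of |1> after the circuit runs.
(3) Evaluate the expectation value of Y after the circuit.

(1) The probability of measuring |0> is 7/16.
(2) |1> carries amplitude 3*sqrt(3)/8 + 3*I/8 in the final state.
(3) The expectation value of Y is 3/4.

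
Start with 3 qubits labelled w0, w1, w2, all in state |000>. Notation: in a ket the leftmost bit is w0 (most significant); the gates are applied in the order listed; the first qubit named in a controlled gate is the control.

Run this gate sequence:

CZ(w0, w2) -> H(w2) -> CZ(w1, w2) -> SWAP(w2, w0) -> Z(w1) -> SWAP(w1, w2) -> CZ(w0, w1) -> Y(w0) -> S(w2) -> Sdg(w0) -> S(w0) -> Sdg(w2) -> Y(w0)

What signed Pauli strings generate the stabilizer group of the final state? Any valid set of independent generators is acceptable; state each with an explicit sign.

One valid set of independent stabilizer generators is +XII, +IZI, +IIZ (any independent generating set of the same group is equally correct).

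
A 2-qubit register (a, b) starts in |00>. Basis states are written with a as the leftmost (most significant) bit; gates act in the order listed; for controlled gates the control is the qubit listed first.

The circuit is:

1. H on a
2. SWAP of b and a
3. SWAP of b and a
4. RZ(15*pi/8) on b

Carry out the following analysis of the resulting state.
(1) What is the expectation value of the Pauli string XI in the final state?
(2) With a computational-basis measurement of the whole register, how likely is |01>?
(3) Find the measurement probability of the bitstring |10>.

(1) The observable XI averages to 1. Key observation: the block from step 2 through step 3 cancels to the identity and can be dropped.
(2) A full measurement returns |01> with probability 0.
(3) The probability of measuring |10> is 1/2.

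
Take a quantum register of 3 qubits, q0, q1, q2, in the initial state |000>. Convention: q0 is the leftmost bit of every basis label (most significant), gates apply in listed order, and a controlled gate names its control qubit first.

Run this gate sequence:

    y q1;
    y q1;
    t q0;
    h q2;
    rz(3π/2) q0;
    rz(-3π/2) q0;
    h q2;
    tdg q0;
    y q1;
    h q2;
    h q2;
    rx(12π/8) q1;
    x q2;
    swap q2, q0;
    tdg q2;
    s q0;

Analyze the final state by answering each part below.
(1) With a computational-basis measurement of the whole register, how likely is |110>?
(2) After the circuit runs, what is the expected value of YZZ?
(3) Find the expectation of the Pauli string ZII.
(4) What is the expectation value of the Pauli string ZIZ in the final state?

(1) A full measurement returns |110> with probability 1/2. Key observation: the block from step 2 through step 9 cancels to the identity and can be dropped.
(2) The observable YZZ averages to 0.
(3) In the final state, ZII has expectation -1.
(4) In the final state, ZIZ has expectation -1.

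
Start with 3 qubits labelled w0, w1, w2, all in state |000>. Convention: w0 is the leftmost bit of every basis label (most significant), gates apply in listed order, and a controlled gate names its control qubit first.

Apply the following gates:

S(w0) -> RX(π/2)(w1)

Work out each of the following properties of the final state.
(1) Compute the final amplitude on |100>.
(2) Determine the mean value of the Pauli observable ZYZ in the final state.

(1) |100> carries amplitude 0 in the final state.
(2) The observable ZYZ averages to -1.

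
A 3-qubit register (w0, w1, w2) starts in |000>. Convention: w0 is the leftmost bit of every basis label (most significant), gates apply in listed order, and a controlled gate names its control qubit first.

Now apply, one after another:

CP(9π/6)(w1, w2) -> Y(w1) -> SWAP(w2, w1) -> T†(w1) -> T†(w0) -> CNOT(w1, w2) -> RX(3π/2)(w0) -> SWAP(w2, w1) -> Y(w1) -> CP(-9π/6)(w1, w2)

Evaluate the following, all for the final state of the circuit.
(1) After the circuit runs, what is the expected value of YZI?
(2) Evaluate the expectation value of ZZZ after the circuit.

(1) The observable YZI averages to 1.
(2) The expectation value of ZZZ is 0.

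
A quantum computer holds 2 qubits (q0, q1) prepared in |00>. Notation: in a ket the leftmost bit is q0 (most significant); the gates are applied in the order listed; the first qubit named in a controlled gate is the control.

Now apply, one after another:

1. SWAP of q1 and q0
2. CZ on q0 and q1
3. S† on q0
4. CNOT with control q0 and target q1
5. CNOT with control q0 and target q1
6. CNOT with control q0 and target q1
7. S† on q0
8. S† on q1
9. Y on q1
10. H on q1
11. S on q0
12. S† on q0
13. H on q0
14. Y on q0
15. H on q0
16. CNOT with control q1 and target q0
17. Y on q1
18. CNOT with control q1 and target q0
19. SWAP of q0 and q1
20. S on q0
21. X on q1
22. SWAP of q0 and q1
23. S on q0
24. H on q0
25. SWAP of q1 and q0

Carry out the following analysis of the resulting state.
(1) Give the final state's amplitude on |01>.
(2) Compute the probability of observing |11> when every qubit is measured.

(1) The final state's coefficient on |01> equals 1/2.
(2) Outcome |11> occurs with probability 1/4.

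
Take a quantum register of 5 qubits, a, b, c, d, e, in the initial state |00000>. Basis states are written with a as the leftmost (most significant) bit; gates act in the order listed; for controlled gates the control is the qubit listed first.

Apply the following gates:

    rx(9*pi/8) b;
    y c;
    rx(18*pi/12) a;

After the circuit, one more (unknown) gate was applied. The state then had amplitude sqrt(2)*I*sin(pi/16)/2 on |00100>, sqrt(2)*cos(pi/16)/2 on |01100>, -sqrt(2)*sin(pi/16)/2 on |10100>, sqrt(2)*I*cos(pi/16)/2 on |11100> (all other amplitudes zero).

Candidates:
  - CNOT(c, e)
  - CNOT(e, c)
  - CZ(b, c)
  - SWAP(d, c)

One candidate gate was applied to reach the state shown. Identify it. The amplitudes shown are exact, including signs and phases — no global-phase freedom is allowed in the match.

The unique candidate consistent with the amplitudes is CZ(b, c).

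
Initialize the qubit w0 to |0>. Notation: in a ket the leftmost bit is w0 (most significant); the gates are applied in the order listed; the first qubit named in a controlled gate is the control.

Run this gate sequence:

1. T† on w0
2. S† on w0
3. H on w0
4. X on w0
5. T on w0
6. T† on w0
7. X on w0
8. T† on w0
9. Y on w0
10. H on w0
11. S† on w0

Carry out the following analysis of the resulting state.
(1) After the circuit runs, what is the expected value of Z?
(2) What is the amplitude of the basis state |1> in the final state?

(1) The expectation value of Z is -sqrt(2)/2.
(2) The amplitude on |1> is -1/2 + exp(3*I*pi/4)/2.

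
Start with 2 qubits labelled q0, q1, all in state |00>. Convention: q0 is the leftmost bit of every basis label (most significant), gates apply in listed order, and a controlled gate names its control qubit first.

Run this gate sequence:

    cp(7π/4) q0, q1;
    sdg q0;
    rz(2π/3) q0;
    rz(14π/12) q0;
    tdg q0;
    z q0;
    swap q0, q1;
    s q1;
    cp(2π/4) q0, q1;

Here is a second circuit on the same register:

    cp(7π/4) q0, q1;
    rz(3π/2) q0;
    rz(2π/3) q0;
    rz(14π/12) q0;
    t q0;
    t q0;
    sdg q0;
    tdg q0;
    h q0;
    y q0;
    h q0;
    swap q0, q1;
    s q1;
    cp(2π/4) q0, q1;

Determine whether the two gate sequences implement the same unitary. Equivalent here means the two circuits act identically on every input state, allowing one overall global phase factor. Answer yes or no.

No: there is an input state on which the two circuits produce genuinely different outputs (not merely differing by a phase).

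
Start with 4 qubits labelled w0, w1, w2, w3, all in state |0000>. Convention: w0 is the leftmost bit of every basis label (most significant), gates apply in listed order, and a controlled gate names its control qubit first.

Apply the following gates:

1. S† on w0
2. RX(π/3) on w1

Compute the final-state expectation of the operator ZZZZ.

The expectation value of ZZZZ is 1/2.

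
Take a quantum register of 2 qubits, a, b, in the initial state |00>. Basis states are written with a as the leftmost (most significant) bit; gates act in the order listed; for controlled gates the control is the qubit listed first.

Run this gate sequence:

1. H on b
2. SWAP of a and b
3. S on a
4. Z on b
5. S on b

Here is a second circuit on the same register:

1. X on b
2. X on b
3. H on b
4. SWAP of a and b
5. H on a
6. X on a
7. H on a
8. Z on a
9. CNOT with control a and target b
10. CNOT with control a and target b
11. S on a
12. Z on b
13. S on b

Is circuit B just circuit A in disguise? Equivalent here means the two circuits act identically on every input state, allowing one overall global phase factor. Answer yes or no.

Yes: on every input state the two circuits agree up to one overall phase factor.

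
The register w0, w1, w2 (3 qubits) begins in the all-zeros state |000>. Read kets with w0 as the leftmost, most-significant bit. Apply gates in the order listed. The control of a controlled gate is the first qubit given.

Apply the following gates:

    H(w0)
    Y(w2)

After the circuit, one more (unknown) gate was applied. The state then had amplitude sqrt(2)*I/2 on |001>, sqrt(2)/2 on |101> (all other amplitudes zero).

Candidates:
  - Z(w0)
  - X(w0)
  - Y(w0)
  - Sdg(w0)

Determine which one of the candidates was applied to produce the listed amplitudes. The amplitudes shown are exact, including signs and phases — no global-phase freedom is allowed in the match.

The applied gate was Sdg(w0).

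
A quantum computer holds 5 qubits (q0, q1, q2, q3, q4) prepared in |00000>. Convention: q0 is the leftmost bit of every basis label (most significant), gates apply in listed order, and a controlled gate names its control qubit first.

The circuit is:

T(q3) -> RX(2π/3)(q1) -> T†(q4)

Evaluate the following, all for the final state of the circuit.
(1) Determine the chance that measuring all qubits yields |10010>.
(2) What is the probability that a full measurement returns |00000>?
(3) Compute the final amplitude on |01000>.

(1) Outcome |10010> occurs with probability 0.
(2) The probability of measuring |00000> is 1/4.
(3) |01000> carries amplitude -sqrt(3)*I/2 in the final state.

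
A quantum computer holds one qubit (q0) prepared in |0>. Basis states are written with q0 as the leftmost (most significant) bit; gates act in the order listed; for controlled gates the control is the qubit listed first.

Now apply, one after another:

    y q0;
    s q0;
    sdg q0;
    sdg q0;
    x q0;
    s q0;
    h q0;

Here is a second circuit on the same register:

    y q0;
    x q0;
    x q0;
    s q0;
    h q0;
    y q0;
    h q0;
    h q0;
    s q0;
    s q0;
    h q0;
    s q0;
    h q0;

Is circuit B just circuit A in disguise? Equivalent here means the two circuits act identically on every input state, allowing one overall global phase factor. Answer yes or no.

No, they are not equivalent — no single phase factor reconciles the two unitaries.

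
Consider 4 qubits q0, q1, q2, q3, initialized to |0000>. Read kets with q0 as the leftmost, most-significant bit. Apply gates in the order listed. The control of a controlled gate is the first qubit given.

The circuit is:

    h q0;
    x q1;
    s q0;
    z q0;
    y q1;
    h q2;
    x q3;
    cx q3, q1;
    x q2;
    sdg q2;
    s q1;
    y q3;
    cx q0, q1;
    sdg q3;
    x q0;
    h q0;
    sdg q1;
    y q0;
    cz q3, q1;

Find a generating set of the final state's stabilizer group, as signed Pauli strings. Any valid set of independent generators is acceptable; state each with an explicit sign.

The stabilizer group can be generated by -XZII, -ZXII, -IIYI, +IIIZ, among other valid generating sets.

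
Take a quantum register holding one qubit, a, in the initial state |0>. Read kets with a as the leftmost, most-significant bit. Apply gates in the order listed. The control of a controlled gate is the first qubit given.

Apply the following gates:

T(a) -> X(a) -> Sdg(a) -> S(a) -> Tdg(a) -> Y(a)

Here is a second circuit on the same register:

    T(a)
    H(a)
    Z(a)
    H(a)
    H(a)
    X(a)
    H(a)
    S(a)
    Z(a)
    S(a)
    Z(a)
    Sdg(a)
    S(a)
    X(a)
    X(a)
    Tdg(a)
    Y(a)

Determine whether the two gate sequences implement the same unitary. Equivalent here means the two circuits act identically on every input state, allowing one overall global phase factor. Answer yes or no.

Yes — the two circuits implement the same unitary up to a global phase.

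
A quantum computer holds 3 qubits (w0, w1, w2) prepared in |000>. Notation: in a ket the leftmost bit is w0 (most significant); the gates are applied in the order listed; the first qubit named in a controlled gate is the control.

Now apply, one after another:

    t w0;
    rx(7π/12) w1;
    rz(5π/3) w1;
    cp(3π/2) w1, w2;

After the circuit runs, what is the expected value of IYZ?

In the final state, IYZ has expectation -sqrt(6)/8 - sqrt(2)/8.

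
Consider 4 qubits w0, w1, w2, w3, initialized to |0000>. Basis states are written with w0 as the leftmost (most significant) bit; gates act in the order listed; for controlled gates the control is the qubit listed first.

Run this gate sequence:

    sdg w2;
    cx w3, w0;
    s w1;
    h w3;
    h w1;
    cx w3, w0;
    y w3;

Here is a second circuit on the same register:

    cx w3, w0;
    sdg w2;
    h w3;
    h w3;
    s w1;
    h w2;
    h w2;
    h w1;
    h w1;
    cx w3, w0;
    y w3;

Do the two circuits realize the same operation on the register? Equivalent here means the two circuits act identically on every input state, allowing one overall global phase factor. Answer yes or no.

No, they are not equivalent — no single phase factor reconciles the two unitaries.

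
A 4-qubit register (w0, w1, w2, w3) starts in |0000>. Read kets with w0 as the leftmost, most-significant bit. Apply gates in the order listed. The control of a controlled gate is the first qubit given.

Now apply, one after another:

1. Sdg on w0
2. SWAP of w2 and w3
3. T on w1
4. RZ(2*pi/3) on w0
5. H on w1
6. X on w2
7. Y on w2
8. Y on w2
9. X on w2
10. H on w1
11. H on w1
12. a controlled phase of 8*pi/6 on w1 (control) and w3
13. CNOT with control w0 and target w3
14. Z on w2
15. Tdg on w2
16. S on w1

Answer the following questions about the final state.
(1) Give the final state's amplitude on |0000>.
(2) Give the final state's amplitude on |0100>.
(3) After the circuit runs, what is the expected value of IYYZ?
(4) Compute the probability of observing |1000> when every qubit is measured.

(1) The amplitude on |0000> is -sqrt(2)*exp(2*I*pi/3)/2. Key observation: gates 5-10 undo each other exactly, leaving only the rest of the circuit to track.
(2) |0100> carries amplitude sqrt(2)*exp(I*pi/6)/2 in the final state.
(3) In the final state, IYYZ has expectation 0.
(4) A full measurement returns |1000> with probability 0.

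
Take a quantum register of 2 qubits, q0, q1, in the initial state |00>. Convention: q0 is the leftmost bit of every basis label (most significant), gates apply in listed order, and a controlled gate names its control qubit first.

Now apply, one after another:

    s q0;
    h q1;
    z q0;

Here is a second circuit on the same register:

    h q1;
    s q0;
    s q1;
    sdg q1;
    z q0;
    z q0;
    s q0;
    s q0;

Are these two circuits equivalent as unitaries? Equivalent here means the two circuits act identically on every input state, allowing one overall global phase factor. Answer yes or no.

Yes — the two circuits implement the same unitary up to a global phase.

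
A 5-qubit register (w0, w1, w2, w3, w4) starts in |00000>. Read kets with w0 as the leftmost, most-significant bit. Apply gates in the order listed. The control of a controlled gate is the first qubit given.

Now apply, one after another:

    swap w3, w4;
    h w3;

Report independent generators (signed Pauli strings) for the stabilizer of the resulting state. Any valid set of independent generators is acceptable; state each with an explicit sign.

One valid set of independent stabilizer generators is +IIIXI, +ZIIII, +IZIII, +IIZII, +IIIIZ (any independent generating set of the same group is equally correct).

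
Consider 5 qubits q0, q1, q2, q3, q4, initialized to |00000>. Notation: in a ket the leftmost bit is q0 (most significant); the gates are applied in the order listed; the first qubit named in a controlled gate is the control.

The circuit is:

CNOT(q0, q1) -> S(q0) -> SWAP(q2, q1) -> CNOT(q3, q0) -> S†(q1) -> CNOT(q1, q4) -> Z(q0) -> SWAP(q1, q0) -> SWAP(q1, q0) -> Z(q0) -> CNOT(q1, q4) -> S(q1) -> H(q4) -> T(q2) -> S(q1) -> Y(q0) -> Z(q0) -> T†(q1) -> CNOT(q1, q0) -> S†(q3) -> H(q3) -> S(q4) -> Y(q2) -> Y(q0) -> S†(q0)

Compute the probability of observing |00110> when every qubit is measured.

The probability of measuring |00110> is 1/4. Key observation: the block from step 5 through step 12 cancels to the identity and can be dropped.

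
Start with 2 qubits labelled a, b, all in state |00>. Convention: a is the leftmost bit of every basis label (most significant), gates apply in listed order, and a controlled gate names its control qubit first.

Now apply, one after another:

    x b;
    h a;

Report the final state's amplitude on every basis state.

The resulting statevector has amplitude 0 on |00>, sqrt(2)/2 on |01>, 0 on |10>, sqrt(2)/2 on |11>.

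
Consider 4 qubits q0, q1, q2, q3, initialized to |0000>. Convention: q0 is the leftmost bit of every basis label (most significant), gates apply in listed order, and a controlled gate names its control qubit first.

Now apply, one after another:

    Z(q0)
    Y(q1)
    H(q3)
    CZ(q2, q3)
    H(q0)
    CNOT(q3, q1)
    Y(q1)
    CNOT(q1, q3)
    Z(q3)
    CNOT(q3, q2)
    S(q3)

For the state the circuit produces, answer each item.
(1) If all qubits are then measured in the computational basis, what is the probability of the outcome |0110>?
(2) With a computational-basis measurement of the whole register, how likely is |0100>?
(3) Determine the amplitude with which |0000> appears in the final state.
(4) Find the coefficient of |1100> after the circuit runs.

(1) A full measurement returns |0110> with probability 0.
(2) A full measurement returns |0100> with probability 1/4.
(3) The amplitude on |0000> is 1/2.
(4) |1100> carries amplitude -1/2 in the final state.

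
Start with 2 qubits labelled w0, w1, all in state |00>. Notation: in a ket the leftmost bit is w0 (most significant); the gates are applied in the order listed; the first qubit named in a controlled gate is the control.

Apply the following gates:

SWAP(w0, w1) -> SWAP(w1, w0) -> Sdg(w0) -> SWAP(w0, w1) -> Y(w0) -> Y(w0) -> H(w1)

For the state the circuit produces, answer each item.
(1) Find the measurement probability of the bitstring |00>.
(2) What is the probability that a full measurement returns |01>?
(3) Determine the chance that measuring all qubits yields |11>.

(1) The probability of measuring |00> is 1/2.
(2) The probability of measuring |01> is 1/2.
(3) The probability of measuring |11> is 0.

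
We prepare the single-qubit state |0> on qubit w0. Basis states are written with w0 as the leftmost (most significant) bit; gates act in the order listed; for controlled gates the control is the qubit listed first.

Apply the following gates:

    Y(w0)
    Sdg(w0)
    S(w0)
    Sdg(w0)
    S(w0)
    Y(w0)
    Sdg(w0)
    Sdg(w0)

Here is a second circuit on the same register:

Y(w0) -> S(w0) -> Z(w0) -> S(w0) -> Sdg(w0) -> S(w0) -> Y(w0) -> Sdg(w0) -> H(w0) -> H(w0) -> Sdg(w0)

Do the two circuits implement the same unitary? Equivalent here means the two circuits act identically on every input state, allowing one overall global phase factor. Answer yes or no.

Yes — the two circuits implement the same unitary up to a global phase.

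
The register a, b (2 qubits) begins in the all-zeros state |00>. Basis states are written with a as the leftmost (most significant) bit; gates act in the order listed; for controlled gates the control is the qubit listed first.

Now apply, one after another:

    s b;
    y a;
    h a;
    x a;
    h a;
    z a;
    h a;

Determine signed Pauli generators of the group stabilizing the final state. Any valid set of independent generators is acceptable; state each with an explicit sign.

One valid set of independent stabilizer generators is -XI, +IZ (any independent generating set of the same group is equally correct). Key observation: gates 3-6 undo each other exactly, leaving only the rest of the circuit to track.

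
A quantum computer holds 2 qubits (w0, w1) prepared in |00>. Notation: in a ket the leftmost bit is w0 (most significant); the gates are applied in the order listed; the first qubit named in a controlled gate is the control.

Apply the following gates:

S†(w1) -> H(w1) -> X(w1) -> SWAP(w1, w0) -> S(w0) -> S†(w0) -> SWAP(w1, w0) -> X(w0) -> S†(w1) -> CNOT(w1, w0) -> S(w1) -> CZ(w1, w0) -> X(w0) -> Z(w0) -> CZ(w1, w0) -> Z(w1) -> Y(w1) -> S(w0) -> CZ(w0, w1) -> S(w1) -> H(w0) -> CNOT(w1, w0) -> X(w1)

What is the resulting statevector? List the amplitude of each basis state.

After the circuit, the state carries amplitude -1/2 on |00>, -1/2 on |01>, -1/2 on |10>, 1/2 on |11>.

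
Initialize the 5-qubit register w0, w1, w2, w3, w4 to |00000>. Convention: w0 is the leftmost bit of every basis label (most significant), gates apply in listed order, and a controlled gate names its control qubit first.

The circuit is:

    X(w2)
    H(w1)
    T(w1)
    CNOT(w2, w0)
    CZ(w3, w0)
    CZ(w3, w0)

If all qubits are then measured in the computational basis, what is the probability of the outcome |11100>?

A full measurement returns |11100> with probability 1/2. Key observation: the block from step 5 through step 6 cancels to the identity and can be dropped.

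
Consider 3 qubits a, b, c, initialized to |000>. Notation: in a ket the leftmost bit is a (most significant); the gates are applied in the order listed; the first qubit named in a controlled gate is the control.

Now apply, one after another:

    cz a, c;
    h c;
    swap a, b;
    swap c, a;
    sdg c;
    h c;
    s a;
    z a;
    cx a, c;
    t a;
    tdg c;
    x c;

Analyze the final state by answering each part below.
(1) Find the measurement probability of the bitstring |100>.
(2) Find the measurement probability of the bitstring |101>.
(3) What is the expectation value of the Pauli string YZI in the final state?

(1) A full measurement returns |100> with probability 1/4.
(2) The probability of measuring |101> is 1/4.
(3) The observable YZI averages to -sqrt(2)/2.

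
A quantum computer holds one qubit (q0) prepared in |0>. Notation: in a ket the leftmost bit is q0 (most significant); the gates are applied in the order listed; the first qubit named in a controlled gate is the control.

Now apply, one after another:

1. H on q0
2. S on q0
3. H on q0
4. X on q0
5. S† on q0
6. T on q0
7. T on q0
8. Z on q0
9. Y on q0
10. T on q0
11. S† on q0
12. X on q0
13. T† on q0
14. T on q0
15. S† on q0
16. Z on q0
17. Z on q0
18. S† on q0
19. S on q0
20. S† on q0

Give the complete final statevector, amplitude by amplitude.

The final amplitudes are sqrt(2)/2 on |0>, 1/2 - I/2 on |1>.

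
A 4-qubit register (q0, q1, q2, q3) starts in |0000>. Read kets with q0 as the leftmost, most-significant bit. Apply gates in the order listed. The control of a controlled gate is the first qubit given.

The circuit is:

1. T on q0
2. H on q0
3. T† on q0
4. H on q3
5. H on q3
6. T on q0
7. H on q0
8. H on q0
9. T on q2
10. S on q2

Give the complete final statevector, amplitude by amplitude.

The resulting statevector has amplitude sqrt(2)/2 on |0000>, sqrt(2)/2 on |1000>, and 0 on every other basis state. Key observation: the block from step 2 through step 7 cancels to the identity and can be dropped.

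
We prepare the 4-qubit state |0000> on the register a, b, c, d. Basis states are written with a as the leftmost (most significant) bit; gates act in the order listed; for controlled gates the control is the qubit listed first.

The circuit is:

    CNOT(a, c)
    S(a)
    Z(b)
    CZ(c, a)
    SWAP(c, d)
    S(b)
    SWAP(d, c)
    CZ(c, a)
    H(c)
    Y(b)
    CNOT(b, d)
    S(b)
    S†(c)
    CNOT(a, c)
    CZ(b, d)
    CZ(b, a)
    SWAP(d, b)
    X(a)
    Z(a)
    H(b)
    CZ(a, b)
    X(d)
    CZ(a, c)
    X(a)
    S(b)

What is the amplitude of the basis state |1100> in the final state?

The amplitude on |1100> is 0.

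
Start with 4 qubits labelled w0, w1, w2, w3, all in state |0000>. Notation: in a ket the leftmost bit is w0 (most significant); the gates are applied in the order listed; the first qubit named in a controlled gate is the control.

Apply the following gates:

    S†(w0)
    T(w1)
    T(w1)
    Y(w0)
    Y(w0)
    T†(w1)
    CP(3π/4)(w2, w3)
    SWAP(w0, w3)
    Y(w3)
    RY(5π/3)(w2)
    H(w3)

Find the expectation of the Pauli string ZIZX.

The expectation value of ZIZX is -1/2. Key observation: steps 3-6 multiply out to the identity, so the circuit reduces to the remaining gates.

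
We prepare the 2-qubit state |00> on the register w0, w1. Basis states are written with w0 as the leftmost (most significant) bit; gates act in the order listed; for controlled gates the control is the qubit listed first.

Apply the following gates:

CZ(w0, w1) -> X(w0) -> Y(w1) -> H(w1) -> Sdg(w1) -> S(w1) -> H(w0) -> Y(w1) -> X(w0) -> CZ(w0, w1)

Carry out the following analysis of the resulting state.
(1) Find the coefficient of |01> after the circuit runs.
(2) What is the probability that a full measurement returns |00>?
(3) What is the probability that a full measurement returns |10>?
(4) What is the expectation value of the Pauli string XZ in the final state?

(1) The amplitude on |01> is 1/2.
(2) The probability of measuring |00> is 1/4.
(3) Outcome |10> occurs with probability 1/4.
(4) In the final state, XZ has expectation -1.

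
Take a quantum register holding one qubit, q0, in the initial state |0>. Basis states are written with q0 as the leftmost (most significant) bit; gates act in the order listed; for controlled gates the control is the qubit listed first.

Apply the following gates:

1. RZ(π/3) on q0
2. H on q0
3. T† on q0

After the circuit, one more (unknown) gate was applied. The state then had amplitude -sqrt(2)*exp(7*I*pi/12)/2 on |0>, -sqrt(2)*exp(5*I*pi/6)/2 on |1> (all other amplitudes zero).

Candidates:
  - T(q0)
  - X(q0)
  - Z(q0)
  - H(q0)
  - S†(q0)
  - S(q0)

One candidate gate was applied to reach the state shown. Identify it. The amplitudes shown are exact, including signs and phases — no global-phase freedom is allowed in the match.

It was X(q0) that produced the state shown.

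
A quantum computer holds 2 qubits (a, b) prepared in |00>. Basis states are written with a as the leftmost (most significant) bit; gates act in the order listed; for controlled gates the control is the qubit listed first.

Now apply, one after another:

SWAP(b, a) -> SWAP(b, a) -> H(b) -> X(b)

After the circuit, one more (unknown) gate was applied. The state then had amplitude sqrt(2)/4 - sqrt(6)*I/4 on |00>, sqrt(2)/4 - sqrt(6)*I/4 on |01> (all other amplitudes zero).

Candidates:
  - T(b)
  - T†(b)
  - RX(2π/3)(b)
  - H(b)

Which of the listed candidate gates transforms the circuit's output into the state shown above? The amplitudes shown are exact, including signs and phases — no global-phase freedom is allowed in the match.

It was RX(2π/3)(b) that produced the state shown.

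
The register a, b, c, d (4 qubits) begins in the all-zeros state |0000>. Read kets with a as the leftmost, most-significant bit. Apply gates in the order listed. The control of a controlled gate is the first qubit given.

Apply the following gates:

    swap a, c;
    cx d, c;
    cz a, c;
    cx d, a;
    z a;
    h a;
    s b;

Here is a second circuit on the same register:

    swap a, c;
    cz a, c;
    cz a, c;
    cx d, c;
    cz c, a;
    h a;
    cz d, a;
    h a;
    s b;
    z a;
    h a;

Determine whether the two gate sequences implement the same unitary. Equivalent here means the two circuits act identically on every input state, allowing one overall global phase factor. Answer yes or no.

Yes — the two circuits implement the same unitary up to a global phase.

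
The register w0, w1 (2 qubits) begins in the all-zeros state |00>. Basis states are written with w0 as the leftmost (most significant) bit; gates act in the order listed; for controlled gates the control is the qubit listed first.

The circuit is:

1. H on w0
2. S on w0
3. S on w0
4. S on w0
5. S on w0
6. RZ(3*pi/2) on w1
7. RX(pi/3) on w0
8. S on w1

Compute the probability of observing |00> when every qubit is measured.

Outcome |00> occurs with probability 1/2. Key observation: gates 2-5 undo each other exactly, leaving only the rest of the circuit to track.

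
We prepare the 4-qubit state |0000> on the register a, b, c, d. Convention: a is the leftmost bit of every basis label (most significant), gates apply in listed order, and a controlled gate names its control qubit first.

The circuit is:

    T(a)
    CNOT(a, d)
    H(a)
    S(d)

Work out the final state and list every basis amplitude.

After the circuit, the state carries amplitude sqrt(2)/2 on |0000>, sqrt(2)/2 on |1000>, and 0 on every other basis state.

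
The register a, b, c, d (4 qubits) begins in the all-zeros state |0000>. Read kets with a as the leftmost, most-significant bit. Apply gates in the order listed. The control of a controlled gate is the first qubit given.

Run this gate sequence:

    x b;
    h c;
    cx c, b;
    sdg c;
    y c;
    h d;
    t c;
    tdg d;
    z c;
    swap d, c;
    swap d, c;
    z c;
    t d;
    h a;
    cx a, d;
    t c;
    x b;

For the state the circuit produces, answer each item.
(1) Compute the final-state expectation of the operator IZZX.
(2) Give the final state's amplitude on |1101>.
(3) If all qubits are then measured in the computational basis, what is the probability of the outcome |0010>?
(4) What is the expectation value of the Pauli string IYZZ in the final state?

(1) The observable IZZX averages to -1. Key observation: the block from step 8 through step 13 cancels to the identity and can be dropped.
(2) The amplitude on |1101> is -sqrt(2)/4.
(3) The probability of measuring |0010> is 1/8.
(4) The expectation value of IYZZ is 0.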